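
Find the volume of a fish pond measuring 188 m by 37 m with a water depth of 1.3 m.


Base area = L * W = 188 * 37 = 6956 m^2
Volume = area * depth = 6956 * 1.3 = 9042.8 m^3

9042.8 m^3


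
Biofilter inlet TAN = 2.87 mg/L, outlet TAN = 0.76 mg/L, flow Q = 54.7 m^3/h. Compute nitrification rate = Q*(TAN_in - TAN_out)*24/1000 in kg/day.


Concentration drop: TAN_in - TAN_out = 2.87 - 0.76 = 2.11 mg/L
Hourly TAN removed = Q * dTAN = 54.7 m^3/h * 2.11 mg/L = 115.417 g/h  (m^3/h * mg/L = g/h)
Daily TAN removed = 115.417 * 24 = 2770.008 g/day
Convert to kg/day: 2770.008 / 1000 = 2.770008 kg/day

2.770008 kg/day


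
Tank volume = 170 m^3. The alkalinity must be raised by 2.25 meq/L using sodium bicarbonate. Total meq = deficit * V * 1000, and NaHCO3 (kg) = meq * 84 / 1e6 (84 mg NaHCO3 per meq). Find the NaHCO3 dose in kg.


Tank volume in L = 170 m^3 * 1000 = 170000 L
Total meq required = 2.25 meq/L * 170000 L = 382500 meq
NaHCO3 mass = 382500 meq * 84 mg/meq / 1e6 = 32.13 kg

32.13 kg


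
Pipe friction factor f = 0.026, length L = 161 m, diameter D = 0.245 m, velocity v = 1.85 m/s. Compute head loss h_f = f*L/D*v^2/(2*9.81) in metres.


v^2 = 1.85^2 = 3.4225 m^2/s^2
L/D = 161/0.245 = 657.14286
h_f = f*(L/D)*v^2/(2g) = 0.026 * 657.14286 * 3.4225 / 19.62 = 2.98042 m

2.98042 m


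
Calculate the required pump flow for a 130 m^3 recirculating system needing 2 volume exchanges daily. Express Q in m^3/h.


Daily recirculation volume = 130 m^3 * 2 = 260 m^3/day
Flow rate Q = daily volume / 24 h = 260 / 24 = 10.8333 m^3/h

10.8333 m^3/h


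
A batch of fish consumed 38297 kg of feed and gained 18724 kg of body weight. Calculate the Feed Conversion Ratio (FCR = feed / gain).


FCR = feed consumed / weight gained
FCR = 38297 kg / 18724 kg = 2.04534

2.04534


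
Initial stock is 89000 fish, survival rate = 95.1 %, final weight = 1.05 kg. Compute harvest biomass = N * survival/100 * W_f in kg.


Survivors = 89000 * 95.1/100 = 84639 fish
Harvest biomass = survivors * W_f = 84639 * 1.05 = 88870.95 kg

88870.95 kg


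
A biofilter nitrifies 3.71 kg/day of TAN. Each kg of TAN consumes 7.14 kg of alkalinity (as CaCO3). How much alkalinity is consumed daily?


Alkalinity factor: 7.14 kg CaCO3 consumed per kg TAN nitrified
alk = 3.71 kg TAN * 7.14 = 26.4894 kg CaCO3/day

26.4894 kg CaCO3/day


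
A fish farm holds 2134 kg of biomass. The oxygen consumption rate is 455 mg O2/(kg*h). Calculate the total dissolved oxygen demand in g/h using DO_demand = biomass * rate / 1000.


Total O2 consumption (mg/h) = 2134 kg * 455 mg/(kg*h) = 970970 mg/h
Convert to g/h: 970970 / 1000 = 970.97 g/h

970.97 g/h


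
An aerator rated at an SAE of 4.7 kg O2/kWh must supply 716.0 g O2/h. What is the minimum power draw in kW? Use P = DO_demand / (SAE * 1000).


SAE in g O2/kWh = 4.7 * 1000 = 4700 g/kWh
P = DO_demand / SAE_g = 716.0 / 4700 = 0.15234 kW

0.15234 kW


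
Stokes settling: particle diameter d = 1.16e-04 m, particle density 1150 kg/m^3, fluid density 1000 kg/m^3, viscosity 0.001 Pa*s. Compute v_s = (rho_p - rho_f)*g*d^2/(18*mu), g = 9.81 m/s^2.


Density difference: rho_p - rho_f = 1150 - 1000 = 150 kg/m^3
d^2 = (1.16e-04)^2 = 1.3456e-08 m^2
Numerator = (rho_p - rho_f) * g * d^2 = 150 * 9.81 * 1.3456e-08 = 1.9800504e-05
Denominator = 18 * mu = 18 * 0.001 = 0.018
v_s = 1.9800504e-05 / 0.018 = 0.00110003 m/s
Check: Re = rho_f * v_s * d / mu = 1000 * 0.00110003 * 1.16e-04 / 0.001 = 0.128 < 1, so Stokes' law applies.

0.00110003 m/s


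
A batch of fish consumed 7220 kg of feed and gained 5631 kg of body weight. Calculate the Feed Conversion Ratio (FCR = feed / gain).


FCR = feed consumed / weight gained
FCR = 7220 kg / 5631 kg = 1.28219

1.28219


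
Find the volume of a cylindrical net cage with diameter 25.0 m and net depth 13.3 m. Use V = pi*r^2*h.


r = d/2 = 25.0/2 = 12.5 m
Base area = pi*r^2 = pi*12.5^2 = 490.87385 m^2
Volume = 490.87385 * 13.3 = 6528.62 m^3

6528.62 m^3


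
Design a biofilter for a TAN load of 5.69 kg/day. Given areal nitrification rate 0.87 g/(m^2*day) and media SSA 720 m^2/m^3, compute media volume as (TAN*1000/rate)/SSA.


A = 5.69*1000 / 0.87 = 6540.2299 m^2
V = 6540.2299 / 720 = 9.08365

9.08365 m^3


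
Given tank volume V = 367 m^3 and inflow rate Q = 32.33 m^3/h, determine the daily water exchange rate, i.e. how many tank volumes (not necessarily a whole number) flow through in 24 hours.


Daily flow volume = 32.33 m^3/h * 24 h = 775.92 m^3/day
Exchanges = daily flow / tank volume = 775.92 / 367 = 2.11422 exchanges/day

2.11422 exchanges/day


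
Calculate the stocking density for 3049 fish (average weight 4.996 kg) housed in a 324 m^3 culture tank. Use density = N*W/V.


Total biomass = 3049 fish * 4.996 kg = 15232.804 kg
Density = total biomass / volume = 15232.804 / 324 = 47.0148 kg/m^3

47.0148 kg/m^3


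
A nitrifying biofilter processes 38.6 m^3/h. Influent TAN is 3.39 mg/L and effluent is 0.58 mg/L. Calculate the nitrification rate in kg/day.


Concentration drop: TAN_in - TAN_out = 3.39 - 0.58 = 2.81 mg/L
Hourly TAN removed = Q * dTAN = 38.6 m^3/h * 2.81 mg/L = 108.466 g/h  (m^3/h * mg/L = g/h)
Daily TAN removed = 108.466 * 24 = 2603.184 g/day
Convert to kg/day: 2603.184 / 1000 = 2.603184 kg/day

2.603184 kg/day


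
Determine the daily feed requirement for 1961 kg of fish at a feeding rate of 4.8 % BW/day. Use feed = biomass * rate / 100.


Feeding rate fraction = 4.8% / 100 = 0.048
Daily feed = 1961 kg * 0.048 = 94.128 kg/day

94.128 kg/day


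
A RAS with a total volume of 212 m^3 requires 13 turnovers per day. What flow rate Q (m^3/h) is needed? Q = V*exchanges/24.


Daily recirculation volume = 212 m^3 * 13 = 2756 m^3/day
Flow rate Q = daily volume / 24 h = 2756 / 24 = 114.833 m^3/h

114.833 m^3/h


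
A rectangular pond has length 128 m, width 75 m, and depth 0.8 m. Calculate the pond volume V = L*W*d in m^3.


Base area = L * W = 128 * 75 = 9600 m^2
Volume = area * depth = 9600 * 0.8 = 7680 m^3

7680 m^3


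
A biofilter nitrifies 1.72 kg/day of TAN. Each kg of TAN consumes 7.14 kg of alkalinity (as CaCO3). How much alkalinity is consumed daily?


Alkalinity factor: 7.14 kg CaCO3 consumed per kg TAN nitrified
alk = 1.72 kg TAN * 7.14 = 12.2808 kg CaCO3/day

12.2808 kg CaCO3/day


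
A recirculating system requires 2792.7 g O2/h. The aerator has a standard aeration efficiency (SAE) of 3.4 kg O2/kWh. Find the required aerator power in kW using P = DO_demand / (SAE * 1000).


SAE in g O2/kWh = 3.4 * 1000 = 3400 g/kWh
P = DO_demand / SAE_g = 2792.7 / 3400 = 0.821382 kW

0.821382 kW


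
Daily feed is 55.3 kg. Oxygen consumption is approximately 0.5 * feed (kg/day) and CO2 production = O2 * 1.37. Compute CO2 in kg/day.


O2 = 55.3 * 0.5 = 27.65
CO2 = 27.65 * 1.37 = 37.8805

37.8805 kg/day


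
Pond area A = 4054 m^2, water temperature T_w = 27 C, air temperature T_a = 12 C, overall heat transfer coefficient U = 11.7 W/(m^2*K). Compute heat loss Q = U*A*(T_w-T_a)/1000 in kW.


Temperature difference dT = 27 - 12 = 15 K
Heat loss (W) = U * A * dT = 11.7 * 4054 * 15 = 711477 W
Convert to kW: 711477 / 1000 = 711.477 kW

711.477 kW


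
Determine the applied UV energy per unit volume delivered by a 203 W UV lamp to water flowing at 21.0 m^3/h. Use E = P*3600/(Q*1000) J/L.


Energy delivered per hour = 203 W * 3600 s = 730800 J/h
Volume treated per hour = 21.0 m^3/h * 1000 = 21000 L/h
dose = 730800 / 21000 = 34.8 J/L

34.8 J/L


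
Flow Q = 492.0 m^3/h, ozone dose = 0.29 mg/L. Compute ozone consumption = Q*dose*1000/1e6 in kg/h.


O3 demand (mg/h) = Q * dose * 1000 = 492.0 * 0.29 * 1000 = 142680 mg/h
Convert mg to kg: 142680 / 1e6 = 0.14268 kg/h

0.14268 kg/h


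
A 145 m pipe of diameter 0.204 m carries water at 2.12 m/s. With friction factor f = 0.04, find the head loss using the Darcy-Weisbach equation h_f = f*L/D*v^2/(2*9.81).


v^2 = 2.12^2 = 4.4944 m^2/s^2
L/D = 145/0.204 = 710.78431
h_f = f*(L/D)*v^2/(2g) = 0.04 * 710.78431 * 4.4944 / 19.62 = 6.51284 m

6.51284 m


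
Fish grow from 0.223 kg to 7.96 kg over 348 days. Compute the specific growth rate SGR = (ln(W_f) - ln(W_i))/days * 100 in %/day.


ln(W_f) = ln(7.96) = 2.074429
ln(W_i) = ln(0.223) = -1.5005835
ln(W_f) - ln(W_i) = 2.074429 - -1.5005835 = 3.5750125
SGR = 3.5750125 / 348 * 100 = 1.0273 %/day

1.0273 %/day


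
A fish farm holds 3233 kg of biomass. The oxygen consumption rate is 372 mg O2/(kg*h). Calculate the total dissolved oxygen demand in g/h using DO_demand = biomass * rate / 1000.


Total O2 consumption (mg/h) = 3233 kg * 372 mg/(kg*h) = 1202676 mg/h
Convert to g/h: 1202676 / 1000 = 1202.676 g/h

1202.676 g/h


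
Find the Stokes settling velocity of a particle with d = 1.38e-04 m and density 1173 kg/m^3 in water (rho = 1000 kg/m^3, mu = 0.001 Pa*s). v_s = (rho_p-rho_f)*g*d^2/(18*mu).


Density difference: rho_p - rho_f = 1173 - 1000 = 173 kg/m^3
d^2 = (1.38e-04)^2 = 1.9044e-08 m^2
Numerator = (rho_p - rho_f) * g * d^2 = 173 * 9.81 * 1.9044e-08 = 3.2320144e-05
Denominator = 18 * mu = 18 * 0.001 = 0.018
v_s = 3.2320144e-05 / 0.018 = 0.00179556 m/s
Check: Re = rho_f * v_s * d / mu = 1000 * 0.00179556 * 1.38e-04 / 0.001 = 0.248 < 1, so Stokes' law applies.

0.00179556 m/s


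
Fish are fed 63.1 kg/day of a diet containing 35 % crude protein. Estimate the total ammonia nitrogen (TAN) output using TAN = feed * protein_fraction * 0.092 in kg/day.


Protein in feed = 63.1 * 35/100 = 22.085 kg/day
TAN = protein * 0.092 = 22.085 * 0.092 = 2.03182 kg/day

2.03182 kg/day


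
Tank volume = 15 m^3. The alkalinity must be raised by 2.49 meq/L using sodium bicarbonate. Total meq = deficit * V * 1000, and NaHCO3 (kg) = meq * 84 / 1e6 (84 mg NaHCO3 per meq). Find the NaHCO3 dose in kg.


Tank volume in L = 15 m^3 * 1000 = 15000 L
Total meq required = 2.49 meq/L * 15000 L = 37350 meq
NaHCO3 mass = 37350 meq * 84 mg/meq / 1e6 = 3.1374 kg

3.1374 kg


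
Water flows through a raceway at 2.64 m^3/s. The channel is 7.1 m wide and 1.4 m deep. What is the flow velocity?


Cross-sectional area = W * d = 7.1 * 1.4 = 9.94 m^2
Velocity = Q / A = 2.64 / 9.94 = 0.265594 m/s

0.265594 m/s


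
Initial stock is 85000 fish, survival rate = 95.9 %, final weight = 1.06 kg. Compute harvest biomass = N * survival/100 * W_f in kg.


Survivors = 85000 * 95.9/100 = 81515 fish
Harvest biomass = survivors * W_f = 81515 * 1.06 = 86405.9 kg

86405.9 kg


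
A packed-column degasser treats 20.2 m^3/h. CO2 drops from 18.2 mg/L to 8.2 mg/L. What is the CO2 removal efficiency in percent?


CO2_out / CO2_in = 8.2 / 18.2 = 0.45054945
Fraction remaining = 0.45054945
efficiency = (1 - 0.45054945) * 100 = 54.9451 %

54.9451 %


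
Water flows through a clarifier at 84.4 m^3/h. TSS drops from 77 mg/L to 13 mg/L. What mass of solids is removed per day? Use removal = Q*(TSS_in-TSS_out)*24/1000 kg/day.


Concentration drop: TSS_in - TSS_out = 77 - 13 = 64 mg/L
Hourly solids removed = Q * dTSS = 84.4 m^3/h * 64 mg/L = 5401.6 g/h  (m^3/h * mg/L = g/h)
Daily solids removed = 5401.6 * 24 = 129638.4 g/day
Convert g to kg: 129638.4 / 1000 = 129.6384 kg/day

129.6384 kg/day


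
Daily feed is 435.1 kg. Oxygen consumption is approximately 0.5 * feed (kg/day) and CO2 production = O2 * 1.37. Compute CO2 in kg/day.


O2 = 435.1 * 0.5 = 217.55
CO2 = 217.55 * 1.37 = 298.0435

298.0435 kg/day


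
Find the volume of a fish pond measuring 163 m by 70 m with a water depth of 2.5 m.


Base area = L * W = 163 * 70 = 11410 m^2
Volume = area * depth = 11410 * 2.5 = 28525 m^3

28525 m^3


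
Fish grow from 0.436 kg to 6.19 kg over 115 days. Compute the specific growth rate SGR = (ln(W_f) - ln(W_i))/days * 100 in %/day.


ln(W_f) = ln(6.19) = 1.8229351
ln(W_i) = ln(0.436) = -0.83011304
ln(W_f) - ln(W_i) = 1.8229351 - -0.83011304 = 2.6530481
SGR = 2.6530481 / 115 * 100 = 2.307 %/day

2.307 %/day


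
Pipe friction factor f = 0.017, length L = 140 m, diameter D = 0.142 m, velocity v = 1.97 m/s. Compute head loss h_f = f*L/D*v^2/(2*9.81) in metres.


v^2 = 1.97^2 = 3.8809 m^2/s^2
L/D = 140/0.142 = 985.91549
h_f = f*(L/D)*v^2/(2g) = 0.017 * 985.91549 * 3.8809 / 19.62 = 3.31529 m

3.31529 m


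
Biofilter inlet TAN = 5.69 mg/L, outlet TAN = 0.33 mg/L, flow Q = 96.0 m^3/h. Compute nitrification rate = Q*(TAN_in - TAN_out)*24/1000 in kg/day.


Concentration drop: TAN_in - TAN_out = 5.69 - 0.33 = 5.36 mg/L
Hourly TAN removed = Q * dTAN = 96.0 m^3/h * 5.36 mg/L = 514.56 g/h  (m^3/h * mg/L = g/h)
Daily TAN removed = 514.56 * 24 = 12349.44 g/day
Convert to kg/day: 12349.44 / 1000 = 12.34944 kg/day

12.34944 kg/day


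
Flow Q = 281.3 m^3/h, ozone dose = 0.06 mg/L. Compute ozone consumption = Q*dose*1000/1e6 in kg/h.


O3 demand (mg/h) = Q * dose * 1000 = 281.3 * 0.06 * 1000 = 16878 mg/h
Convert mg to kg: 16878 / 1e6 = 0.016878 kg/h

0.016878 kg/h


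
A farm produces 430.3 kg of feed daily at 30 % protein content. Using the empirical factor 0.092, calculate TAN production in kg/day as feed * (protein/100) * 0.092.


Protein in feed = 430.3 * 30/100 = 129.09 kg/day
TAN = protein * 0.092 = 129.09 * 0.092 = 11.87628 kg/day

11.87628 kg/day


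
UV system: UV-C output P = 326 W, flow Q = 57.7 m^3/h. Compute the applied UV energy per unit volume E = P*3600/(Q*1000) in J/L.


Energy delivered per hour = 326 W * 3600 s = 1173600 J/h
Volume treated per hour = 57.7 m^3/h * 1000 = 57700 L/h
dose = 1173600 / 57700 = 20.3397 J/L

20.3397 J/L


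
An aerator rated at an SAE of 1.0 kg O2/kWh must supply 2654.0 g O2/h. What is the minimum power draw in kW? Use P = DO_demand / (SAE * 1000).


SAE in g O2/kWh = 1.0 * 1000 = 1000 g/kWh
P = DO_demand / SAE_g = 2654.0 / 1000 = 2.654 kW

2.654 kW


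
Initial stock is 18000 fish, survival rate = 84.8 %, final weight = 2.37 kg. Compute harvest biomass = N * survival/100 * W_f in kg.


Survivors = 18000 * 84.8/100 = 15264 fish
Harvest biomass = survivors * W_f = 15264 * 2.37 = 36175.68 kg

36175.68 kg


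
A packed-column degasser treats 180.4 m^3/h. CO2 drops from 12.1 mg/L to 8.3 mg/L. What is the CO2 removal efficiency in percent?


CO2_out / CO2_in = 8.3 / 12.1 = 0.68595041
Fraction remaining = 0.68595041
efficiency = (1 - 0.68595041) * 100 = 31.405 %

31.405 %


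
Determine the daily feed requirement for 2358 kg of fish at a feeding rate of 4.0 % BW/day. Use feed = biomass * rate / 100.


Feeding rate fraction = 4.0% / 100 = 0.04
Daily feed = 2358 kg * 0.04 = 94.32 kg/day

94.32 kg/day


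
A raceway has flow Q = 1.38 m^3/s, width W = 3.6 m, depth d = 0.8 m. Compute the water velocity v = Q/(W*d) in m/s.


Cross-sectional area = W * d = 3.6 * 0.8 = 2.88 m^2
Velocity = Q / A = 1.38 / 2.88 = 0.479167 m/s

0.479167 m/s


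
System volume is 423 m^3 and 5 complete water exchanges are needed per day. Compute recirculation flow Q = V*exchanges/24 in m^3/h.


Daily recirculation volume = 423 m^3 * 5 = 2115 m^3/day
Flow rate Q = daily volume / 24 h = 2115 / 24 = 88.125 m^3/h

88.125 m^3/h


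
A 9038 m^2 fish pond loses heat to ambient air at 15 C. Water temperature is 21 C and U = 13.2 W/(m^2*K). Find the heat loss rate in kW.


Temperature difference dT = 21 - 15 = 6 K
Heat loss (W) = U * A * dT = 13.2 * 9038 * 6 = 715809.6 W
Convert to kW: 715809.6 / 1000 = 715.8096 kW

715.8096 kW


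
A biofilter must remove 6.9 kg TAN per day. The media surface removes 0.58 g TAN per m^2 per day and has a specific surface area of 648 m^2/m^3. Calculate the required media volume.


A = 6.9*1000 / 0.58 = 11896.552 m^2
V = 11896.552 / 648 = 18.3589

18.3589 m^3


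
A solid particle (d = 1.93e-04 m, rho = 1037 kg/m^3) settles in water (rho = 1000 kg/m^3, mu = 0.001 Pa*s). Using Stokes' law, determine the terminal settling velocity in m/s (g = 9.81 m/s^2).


Density difference: rho_p - rho_f = 1037 - 1000 = 37 kg/m^3
d^2 = (1.93e-04)^2 = 3.7249e-08 m^2
Numerator = (rho_p - rho_f) * g * d^2 = 37 * 9.81 * 3.7249e-08 = 1.352027e-05
Denominator = 18 * mu = 18 * 0.001 = 0.018
v_s = 1.352027e-05 / 0.018 = 7.51126e-04 m/s
Check: Re = rho_f * v_s * d / mu = 1000 * 7.51126e-04 * 1.93e-04 / 0.001 = 0.145 < 1, so Stokes' law applies.

7.51126e-04 m/s


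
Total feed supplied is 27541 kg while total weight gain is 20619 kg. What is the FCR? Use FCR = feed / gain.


FCR = feed consumed / weight gained
FCR = 27541 kg / 20619 kg = 1.33571

1.33571


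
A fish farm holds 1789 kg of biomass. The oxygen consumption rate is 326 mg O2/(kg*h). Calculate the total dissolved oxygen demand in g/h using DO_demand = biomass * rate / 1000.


Total O2 consumption (mg/h) = 1789 kg * 326 mg/(kg*h) = 583214 mg/h
Convert to g/h: 583214 / 1000 = 583.214 g/h

583.214 g/h


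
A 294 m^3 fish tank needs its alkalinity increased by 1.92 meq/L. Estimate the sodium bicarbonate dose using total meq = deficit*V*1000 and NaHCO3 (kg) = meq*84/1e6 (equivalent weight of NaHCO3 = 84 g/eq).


Tank volume in L = 294 m^3 * 1000 = 294000 L
Total meq required = 1.92 meq/L * 294000 L = 564480 meq
NaHCO3 mass = 564480 meq * 84 mg/meq / 1e6 = 47.4163 kg

47.4163 kg


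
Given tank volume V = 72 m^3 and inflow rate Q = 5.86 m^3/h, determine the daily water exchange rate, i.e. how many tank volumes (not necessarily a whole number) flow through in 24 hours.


Daily flow volume = 5.86 m^3/h * 24 h = 140.64 m^3/day
Exchanges = daily flow / tank volume = 140.64 / 72 = 1.95333 exchanges/day

1.95333 exchanges/day


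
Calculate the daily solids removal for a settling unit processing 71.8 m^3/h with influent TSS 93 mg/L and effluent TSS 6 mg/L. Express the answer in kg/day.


Concentration drop: TSS_in - TSS_out = 93 - 6 = 87 mg/L
Hourly solids removed = Q * dTSS = 71.8 m^3/h * 87 mg/L = 6246.6 g/h  (m^3/h * mg/L = g/h)
Daily solids removed = 6246.6 * 24 = 149918.4 g/day
Convert g to kg: 149918.4 / 1000 = 149.9184 kg/day

149.9184 kg/day


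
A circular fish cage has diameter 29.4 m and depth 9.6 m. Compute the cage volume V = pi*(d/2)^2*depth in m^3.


r = d/2 = 29.4/2 = 14.7 m
Base area = pi*r^2 = pi*14.7^2 = 678.86676 m^2
Volume = 678.86676 * 9.6 = 6517.12 m^3

6517.12 m^3


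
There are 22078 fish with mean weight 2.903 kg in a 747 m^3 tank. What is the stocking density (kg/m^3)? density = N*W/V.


Total biomass = 22078 fish * 2.903 kg = 64092.434 kg
Density = total biomass / volume = 64092.434 / 747 = 85.7998 kg/m^3

85.7998 kg/m^3


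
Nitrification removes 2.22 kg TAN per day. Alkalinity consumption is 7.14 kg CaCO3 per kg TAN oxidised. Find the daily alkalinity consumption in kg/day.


Alkalinity factor: 7.14 kg CaCO3 consumed per kg TAN nitrified
alk = 2.22 kg TAN * 7.14 = 15.8508 kg CaCO3/day

15.8508 kg CaCO3/day


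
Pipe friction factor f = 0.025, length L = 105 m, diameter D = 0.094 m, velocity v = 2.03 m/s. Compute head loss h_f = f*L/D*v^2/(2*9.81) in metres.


v^2 = 2.03^2 = 4.1209 m^2/s^2
L/D = 105/0.094 = 1117.0213
h_f = f*(L/D)*v^2/(2g) = 0.025 * 1117.0213 * 4.1209 / 19.62 = 5.86536 m

5.86536 m


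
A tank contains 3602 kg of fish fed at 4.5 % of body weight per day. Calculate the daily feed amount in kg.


Feeding rate fraction = 4.5% / 100 = 0.045
Daily feed = 3602 kg * 0.045 = 162.09 kg/day

162.09 kg/day


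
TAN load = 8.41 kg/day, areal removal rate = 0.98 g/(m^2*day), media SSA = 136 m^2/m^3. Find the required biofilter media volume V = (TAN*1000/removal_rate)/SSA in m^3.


A = 8.41*1000 / 0.98 = 8581.6327 m^2
V = 8581.6327 / 136 = 63.1002

63.1002 m^3


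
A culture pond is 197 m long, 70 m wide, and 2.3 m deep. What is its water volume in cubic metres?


Base area = L * W = 197 * 70 = 13790 m^2
Volume = area * depth = 13790 * 2.3 = 31717 m^3

31717 m^3


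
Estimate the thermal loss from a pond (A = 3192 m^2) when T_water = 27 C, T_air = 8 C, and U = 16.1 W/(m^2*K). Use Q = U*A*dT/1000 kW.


Temperature difference dT = 27 - 8 = 19 K
Heat loss (W) = U * A * dT = 16.1 * 3192 * 19 = 976432.8 W
Convert to kW: 976432.8 / 1000 = 976.4328 kW

976.4328 kW


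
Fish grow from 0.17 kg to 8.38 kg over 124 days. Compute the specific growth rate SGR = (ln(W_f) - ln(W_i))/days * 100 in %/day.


ln(W_f) = ln(8.38) = 2.1258479
ln(W_i) = ln(0.17) = -1.7719568
ln(W_f) - ln(W_i) = 2.1258479 - -1.7719568 = 3.8978047
SGR = 3.8978047 / 124 * 100 = 3.14339 %/day

3.14339 %/day


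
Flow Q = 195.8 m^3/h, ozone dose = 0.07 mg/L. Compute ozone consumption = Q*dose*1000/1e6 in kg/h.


O3 demand (mg/h) = Q * dose * 1000 = 195.8 * 0.07 * 1000 = 13706 mg/h
Convert mg to kg: 13706 / 1e6 = 0.013706 kg/h

0.013706 kg/h


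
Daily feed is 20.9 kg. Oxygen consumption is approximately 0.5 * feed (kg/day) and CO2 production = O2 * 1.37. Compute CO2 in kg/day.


O2 = 20.9 * 0.5 = 10.45
CO2 = 10.45 * 1.37 = 14.3165

14.3165 kg/day


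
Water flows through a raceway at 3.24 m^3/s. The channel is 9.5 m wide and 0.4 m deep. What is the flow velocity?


Cross-sectional area = W * d = 9.5 * 0.4 = 3.8 m^2
Velocity = Q / A = 3.24 / 3.8 = 0.852632 m/s

0.852632 m/s


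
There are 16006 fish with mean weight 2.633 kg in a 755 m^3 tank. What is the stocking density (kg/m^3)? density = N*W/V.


Total biomass = 16006 fish * 2.633 kg = 42143.798 kg
Density = total biomass / volume = 42143.798 / 755 = 55.8196 kg/m^3

55.8196 kg/m^3


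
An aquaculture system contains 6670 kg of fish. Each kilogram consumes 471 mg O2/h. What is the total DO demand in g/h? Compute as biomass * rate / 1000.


Total O2 consumption (mg/h) = 6670 kg * 471 mg/(kg*h) = 3141570 mg/h
Convert to g/h: 3141570 / 1000 = 3141.57 g/h

3141.57 g/h


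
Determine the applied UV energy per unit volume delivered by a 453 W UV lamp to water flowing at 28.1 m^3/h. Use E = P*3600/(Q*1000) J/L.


Energy delivered per hour = 453 W * 3600 s = 1630800 J/h
Volume treated per hour = 28.1 m^3/h * 1000 = 28100 L/h
dose = 1630800 / 28100 = 58.0356 J/L

58.0356 J/L


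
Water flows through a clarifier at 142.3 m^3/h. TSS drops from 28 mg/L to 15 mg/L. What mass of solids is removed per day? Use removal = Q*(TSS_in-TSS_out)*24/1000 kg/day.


Concentration drop: TSS_in - TSS_out = 28 - 15 = 13 mg/L
Hourly solids removed = Q * dTSS = 142.3 m^3/h * 13 mg/L = 1849.9 g/h  (m^3/h * mg/L = g/h)
Daily solids removed = 1849.9 * 24 = 44397.6 g/day
Convert g to kg: 44397.6 / 1000 = 44.3976 kg/day

44.3976 kg/day


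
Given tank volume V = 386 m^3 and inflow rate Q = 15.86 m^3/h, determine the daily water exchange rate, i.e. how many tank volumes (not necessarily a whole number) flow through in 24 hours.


Daily flow volume = 15.86 m^3/h * 24 h = 380.64 m^3/day
Exchanges = daily flow / tank volume = 380.64 / 386 = 0.986114 exchanges/day

0.986114 exchanges/day


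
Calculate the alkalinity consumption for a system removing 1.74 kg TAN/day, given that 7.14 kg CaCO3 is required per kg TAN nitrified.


Alkalinity factor: 7.14 kg CaCO3 consumed per kg TAN nitrified
alk = 1.74 kg TAN * 7.14 = 12.4236 kg CaCO3/day

12.4236 kg CaCO3/day


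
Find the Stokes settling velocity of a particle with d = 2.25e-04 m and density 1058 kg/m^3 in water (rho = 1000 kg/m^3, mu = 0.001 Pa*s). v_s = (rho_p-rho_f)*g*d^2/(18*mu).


Density difference: rho_p - rho_f = 1058 - 1000 = 58 kg/m^3
d^2 = (2.25e-04)^2 = 5.0625e-08 m^2
Numerator = (rho_p - rho_f) * g * d^2 = 58 * 9.81 * 5.0625e-08 = 2.8804612e-05
Denominator = 18 * mu = 18 * 0.001 = 0.018
v_s = 2.8804612e-05 / 0.018 = 0.00160026 m/s
Check: Re = rho_f * v_s * d / mu = 1000 * 0.00160026 * 2.25e-04 / 0.001 = 0.36 < 1, so Stokes' law applies.

0.00160026 m/s


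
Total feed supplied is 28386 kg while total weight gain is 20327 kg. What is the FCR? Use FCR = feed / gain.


FCR = feed consumed / weight gained
FCR = 28386 kg / 20327 kg = 1.39647

1.39647


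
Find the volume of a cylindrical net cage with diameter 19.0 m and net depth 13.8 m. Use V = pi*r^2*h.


r = d/2 = 19.0/2 = 9.5 m
Base area = pi*r^2 = pi*9.5^2 = 283.52874 m^2
Volume = 283.52874 * 13.8 = 3912.7 m^3

3912.7 m^3


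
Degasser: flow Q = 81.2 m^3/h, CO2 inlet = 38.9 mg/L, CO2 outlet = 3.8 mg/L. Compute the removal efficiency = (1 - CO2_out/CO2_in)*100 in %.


CO2_out / CO2_in = 3.8 / 38.9 = 0.097686375
Fraction remaining = 0.097686375
efficiency = (1 - 0.097686375) * 100 = 90.2314 %

90.2314 %


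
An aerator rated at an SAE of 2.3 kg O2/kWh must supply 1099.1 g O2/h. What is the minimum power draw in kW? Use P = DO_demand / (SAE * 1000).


SAE in g O2/kWh = 2.3 * 1000 = 2300 g/kWh
P = DO_demand / SAE_g = 1099.1 / 2300 = 0.47787 kW

0.47787 kW


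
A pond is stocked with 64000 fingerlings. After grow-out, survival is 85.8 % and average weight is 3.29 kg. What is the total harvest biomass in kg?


Survivors = 64000 * 85.8/100 = 54912 fish
Harvest biomass = survivors * W_f = 54912 * 3.29 = 180660.48 kg

180660.48 kg


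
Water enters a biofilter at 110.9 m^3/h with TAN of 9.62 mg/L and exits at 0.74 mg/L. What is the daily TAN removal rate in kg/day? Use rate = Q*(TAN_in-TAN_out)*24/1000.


Concentration drop: TAN_in - TAN_out = 9.62 - 0.74 = 8.88 mg/L
Hourly TAN removed = Q * dTAN = 110.9 m^3/h * 8.88 mg/L = 984.792 g/h  (m^3/h * mg/L = g/h)
Daily TAN removed = 984.792 * 24 = 23635.008 g/day
Convert to kg/day: 23635.008 / 1000 = 23.635008 kg/day

23.635008 kg/day


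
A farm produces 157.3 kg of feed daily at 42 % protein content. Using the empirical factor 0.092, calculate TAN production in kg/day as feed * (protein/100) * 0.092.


Protein in feed = 157.3 * 42/100 = 66.066 kg/day
TAN = protein * 0.092 = 66.066 * 0.092 = 6.078072 kg/day

6.078072 kg/day


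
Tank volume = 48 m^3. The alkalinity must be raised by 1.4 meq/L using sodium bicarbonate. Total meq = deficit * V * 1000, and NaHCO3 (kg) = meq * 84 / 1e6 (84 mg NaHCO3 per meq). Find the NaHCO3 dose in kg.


Tank volume in L = 48 m^3 * 1000 = 48000 L
Total meq required = 1.4 meq/L * 48000 L = 67200 meq
NaHCO3 mass = 67200 meq * 84 mg/meq / 1e6 = 5.6448 kg

5.6448 kg


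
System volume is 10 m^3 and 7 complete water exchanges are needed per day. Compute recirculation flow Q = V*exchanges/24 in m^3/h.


Daily recirculation volume = 10 m^3 * 7 = 70 m^3/day
Flow rate Q = daily volume / 24 h = 70 / 24 = 2.91667 m^3/h

2.91667 m^3/h


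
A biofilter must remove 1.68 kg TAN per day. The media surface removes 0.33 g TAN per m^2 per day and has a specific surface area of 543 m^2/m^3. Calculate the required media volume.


A = 1.68*1000 / 0.33 = 5090.9091 m^2
V = 5090.9091 / 543 = 9.37552

9.37552 m^3


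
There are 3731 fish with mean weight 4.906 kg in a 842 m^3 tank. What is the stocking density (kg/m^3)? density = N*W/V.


Total biomass = 3731 fish * 4.906 kg = 18304.286 kg
Density = total biomass / volume = 18304.286 / 842 = 21.7391 kg/m^3

21.7391 kg/m^3


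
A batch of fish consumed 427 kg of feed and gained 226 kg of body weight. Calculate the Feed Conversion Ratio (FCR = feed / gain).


FCR = feed consumed / weight gained
FCR = 427 kg / 226 kg = 1.88938

1.88938


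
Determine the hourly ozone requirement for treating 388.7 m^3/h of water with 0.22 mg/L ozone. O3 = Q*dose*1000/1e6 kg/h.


O3 demand (mg/h) = Q * dose * 1000 = 388.7 * 0.22 * 1000 = 85514 mg/h
Convert mg to kg: 85514 / 1e6 = 0.085514 kg/h

0.085514 kg/h


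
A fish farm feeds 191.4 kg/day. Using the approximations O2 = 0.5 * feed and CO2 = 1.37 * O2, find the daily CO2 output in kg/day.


O2 = 191.4 * 0.5 = 95.7
CO2 = 95.7 * 1.37 = 131.109

131.109 kg/day


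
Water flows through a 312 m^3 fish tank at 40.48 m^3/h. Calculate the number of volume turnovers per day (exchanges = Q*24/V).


Daily flow volume = 40.48 m^3/h * 24 h = 971.52 m^3/day
Exchanges = daily flow / tank volume = 971.52 / 312 = 3.11385 exchanges/day

3.11385 exchanges/day


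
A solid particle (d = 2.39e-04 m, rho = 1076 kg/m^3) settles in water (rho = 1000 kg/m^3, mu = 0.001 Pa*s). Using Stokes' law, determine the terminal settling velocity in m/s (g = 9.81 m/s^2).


Density difference: rho_p - rho_f = 1076 - 1000 = 76 kg/m^3
d^2 = (2.39e-04)^2 = 5.7121e-08 m^2
Numerator = (rho_p - rho_f) * g * d^2 = 76 * 9.81 * 5.7121e-08 = 4.2587133e-05
Denominator = 18 * mu = 18 * 0.001 = 0.018
v_s = 4.2587133e-05 / 0.018 = 0.00236595 m/s
Check: Re = rho_f * v_s * d / mu = 1000 * 0.00236595 * 2.39e-04 / 0.001 = 0.565 < 1, so Stokes' law applies.

0.00236595 m/s


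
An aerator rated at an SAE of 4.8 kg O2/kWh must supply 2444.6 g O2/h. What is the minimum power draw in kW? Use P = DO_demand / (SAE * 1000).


SAE in g O2/kWh = 4.8 * 1000 = 4800 g/kWh
P = DO_demand / SAE_g = 2444.6 / 4800 = 0.509292 kW

0.509292 kW


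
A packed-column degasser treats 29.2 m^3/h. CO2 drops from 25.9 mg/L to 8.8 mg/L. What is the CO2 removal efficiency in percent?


CO2_out / CO2_in = 8.8 / 25.9 = 0.33976834
Fraction remaining = 0.33976834
efficiency = (1 - 0.33976834) * 100 = 66.0232 %

66.0232 %


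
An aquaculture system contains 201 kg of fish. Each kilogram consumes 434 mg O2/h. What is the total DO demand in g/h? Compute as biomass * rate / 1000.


Total O2 consumption (mg/h) = 201 kg * 434 mg/(kg*h) = 87234 mg/h
Convert to g/h: 87234 / 1000 = 87.234 g/h

87.234 g/h


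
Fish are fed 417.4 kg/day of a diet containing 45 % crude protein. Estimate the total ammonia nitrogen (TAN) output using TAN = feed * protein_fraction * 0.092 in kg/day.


Protein in feed = 417.4 * 45/100 = 187.83 kg/day
TAN = protein * 0.092 = 187.83 * 0.092 = 17.28036 kg/day

17.28036 kg/day


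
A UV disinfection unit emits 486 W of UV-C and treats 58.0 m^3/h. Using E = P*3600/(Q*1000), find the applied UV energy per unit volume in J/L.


Energy delivered per hour = 486 W * 3600 s = 1749600 J/h
Volume treated per hour = 58.0 m^3/h * 1000 = 58000 L/h
dose = 1749600 / 58000 = 30.1655 J/L

30.1655 J/L


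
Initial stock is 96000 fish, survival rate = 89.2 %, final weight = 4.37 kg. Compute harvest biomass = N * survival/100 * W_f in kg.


Survivors = 96000 * 89.2/100 = 85632 fish
Harvest biomass = survivors * W_f = 85632 * 4.37 = 374211.84 kg

374211.84 kg


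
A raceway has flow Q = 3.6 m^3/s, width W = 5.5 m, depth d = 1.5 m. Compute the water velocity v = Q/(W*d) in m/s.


Cross-sectional area = W * d = 5.5 * 1.5 = 8.25 m^2
Velocity = Q / A = 3.6 / 8.25 = 0.436364 m/s

0.436364 m/s


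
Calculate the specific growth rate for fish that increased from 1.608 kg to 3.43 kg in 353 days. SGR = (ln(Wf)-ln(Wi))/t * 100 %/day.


ln(W_f) = ln(3.43) = 1.2325603
ln(W_i) = ln(1.608) = 0.47499117
ln(W_f) - ln(W_i) = 1.2325603 - 0.47499117 = 0.75756913
SGR = 0.75756913 / 353 * 100 = 0.214609 %/day

0.214609 %/day


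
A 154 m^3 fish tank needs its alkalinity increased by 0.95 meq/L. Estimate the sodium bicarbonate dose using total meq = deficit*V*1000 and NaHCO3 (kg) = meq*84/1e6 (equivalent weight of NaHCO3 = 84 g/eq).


Tank volume in L = 154 m^3 * 1000 = 154000 L
Total meq required = 0.95 meq/L * 154000 L = 146300 meq
NaHCO3 mass = 146300 meq * 84 mg/meq / 1e6 = 12.2892 kg

12.2892 kg


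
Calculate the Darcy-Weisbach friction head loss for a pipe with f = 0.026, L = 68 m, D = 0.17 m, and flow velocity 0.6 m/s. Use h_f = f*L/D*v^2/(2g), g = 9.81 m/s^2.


v^2 = 0.6^2 = 0.36 m^2/s^2
L/D = 68/0.17 = 400
h_f = f*(L/D)*v^2/(2g) = 0.026 * 400 * 0.36 / 19.62 = 0.190826 m

0.190826 m


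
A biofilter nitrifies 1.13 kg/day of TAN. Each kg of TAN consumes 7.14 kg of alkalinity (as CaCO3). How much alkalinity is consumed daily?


Alkalinity factor: 7.14 kg CaCO3 consumed per kg TAN nitrified
alk = 1.13 kg TAN * 7.14 = 8.0682 kg CaCO3/day

8.0682 kg CaCO3/day


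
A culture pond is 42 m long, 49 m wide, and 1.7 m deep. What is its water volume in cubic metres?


Base area = L * W = 42 * 49 = 2058 m^2
Volume = area * depth = 2058 * 1.7 = 3498.6 m^3

3498.6 m^3


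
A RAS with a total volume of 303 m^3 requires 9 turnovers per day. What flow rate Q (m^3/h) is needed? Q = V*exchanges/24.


Daily recirculation volume = 303 m^3 * 9 = 2727 m^3/day
Flow rate Q = daily volume / 24 h = 2727 / 24 = 113.625 m^3/h

113.625 m^3/h


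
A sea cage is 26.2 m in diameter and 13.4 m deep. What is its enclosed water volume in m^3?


r = d/2 = 26.2/2 = 13.1 m
Base area = pi*r^2 = pi*13.1^2 = 539.12872 m^2
Volume = 539.12872 * 13.4 = 7224.32 m^3

7224.32 m^3


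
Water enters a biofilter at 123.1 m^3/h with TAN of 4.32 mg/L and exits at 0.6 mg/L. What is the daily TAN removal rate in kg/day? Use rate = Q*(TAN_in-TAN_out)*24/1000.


Concentration drop: TAN_in - TAN_out = 4.32 - 0.6 = 3.72 mg/L
Hourly TAN removed = Q * dTAN = 123.1 m^3/h * 3.72 mg/L = 457.932 g/h  (m^3/h * mg/L = g/h)
Daily TAN removed = 457.932 * 24 = 10990.368 g/day
Convert to kg/day: 10990.368 / 1000 = 10.990368 kg/day

10.990368 kg/day


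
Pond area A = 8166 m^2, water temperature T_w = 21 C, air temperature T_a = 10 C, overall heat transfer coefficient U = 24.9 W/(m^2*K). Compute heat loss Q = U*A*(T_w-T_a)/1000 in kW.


Temperature difference dT = 21 - 10 = 11 K
Heat loss (W) = U * A * dT = 24.9 * 8166 * 11 = 2236667.4 W
Convert to kW: 2236667.4 / 1000 = 2236.6674 kW

2236.6674 kW


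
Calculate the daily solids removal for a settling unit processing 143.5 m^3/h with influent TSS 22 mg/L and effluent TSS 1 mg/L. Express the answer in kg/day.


Concentration drop: TSS_in - TSS_out = 22 - 1 = 21 mg/L
Hourly solids removed = Q * dTSS = 143.5 m^3/h * 21 mg/L = 3013.5 g/h  (m^3/h * mg/L = g/h)
Daily solids removed = 3013.5 * 24 = 72324 g/day
Convert g to kg: 72324 / 1000 = 72.324 kg/day

72.324 kg/day


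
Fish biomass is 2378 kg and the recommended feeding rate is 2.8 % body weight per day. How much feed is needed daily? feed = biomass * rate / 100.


Feeding rate fraction = 2.8% / 100 = 0.028
Daily feed = 2378 kg * 0.028 = 66.584 kg/day

66.584 kg/day


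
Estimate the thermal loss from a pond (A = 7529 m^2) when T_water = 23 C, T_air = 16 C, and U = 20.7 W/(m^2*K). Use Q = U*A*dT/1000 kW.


Temperature difference dT = 23 - 16 = 7 K
Heat loss (W) = U * A * dT = 20.7 * 7529 * 7 = 1090952.1 W
Convert to kW: 1090952.1 / 1000 = 1090.9521 kW

1090.9521 kW


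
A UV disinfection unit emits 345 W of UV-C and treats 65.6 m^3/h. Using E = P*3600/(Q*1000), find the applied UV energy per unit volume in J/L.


Energy delivered per hour = 345 W * 3600 s = 1242000 J/h
Volume treated per hour = 65.6 m^3/h * 1000 = 65600 L/h
dose = 1242000 / 65600 = 18.9329 J/L

18.9329 J/L


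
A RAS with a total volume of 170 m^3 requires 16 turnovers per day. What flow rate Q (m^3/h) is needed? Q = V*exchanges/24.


Daily recirculation volume = 170 m^3 * 16 = 2720 m^3/day
Flow rate Q = daily volume / 24 h = 2720 / 24 = 113.333 m^3/h

113.333 m^3/h


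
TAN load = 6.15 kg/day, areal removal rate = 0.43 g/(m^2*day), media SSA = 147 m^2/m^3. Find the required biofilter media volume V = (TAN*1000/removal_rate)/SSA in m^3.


A = 6.15*1000 / 0.43 = 14302.326 m^2
V = 14302.326 / 147 = 97.2947

97.2947 m^3


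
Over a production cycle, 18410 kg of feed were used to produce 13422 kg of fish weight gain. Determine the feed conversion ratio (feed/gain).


FCR = feed consumed / weight gained
FCR = 18410 kg / 13422 kg = 1.37163

1.37163


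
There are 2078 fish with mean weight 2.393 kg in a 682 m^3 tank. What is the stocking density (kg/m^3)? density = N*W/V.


Total biomass = 2078 fish * 2.393 kg = 4972.654 kg
Density = total biomass / volume = 4972.654 / 682 = 7.29128 kg/m^3

7.29128 kg/m^3


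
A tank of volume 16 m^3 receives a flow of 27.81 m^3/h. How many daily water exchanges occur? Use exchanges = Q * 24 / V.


Daily flow volume = 27.81 m^3/h * 24 h = 667.44 m^3/day
Exchanges = daily flow / tank volume = 667.44 / 16 = 41.715 exchanges/day

41.715 exchanges/day


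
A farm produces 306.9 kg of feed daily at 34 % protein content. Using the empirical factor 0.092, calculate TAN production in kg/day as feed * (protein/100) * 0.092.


Protein in feed = 306.9 * 34/100 = 104.346 kg/day
TAN = protein * 0.092 = 104.346 * 0.092 = 9.599832 kg/day

9.599832 kg/day


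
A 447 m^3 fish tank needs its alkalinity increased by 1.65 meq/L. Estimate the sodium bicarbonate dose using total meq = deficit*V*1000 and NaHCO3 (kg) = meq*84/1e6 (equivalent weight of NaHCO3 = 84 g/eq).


Tank volume in L = 447 m^3 * 1000 = 447000 L
Total meq required = 1.65 meq/L * 447000 L = 737550 meq
NaHCO3 mass = 737550 meq * 84 mg/meq / 1e6 = 61.9542 kg

61.9542 kg


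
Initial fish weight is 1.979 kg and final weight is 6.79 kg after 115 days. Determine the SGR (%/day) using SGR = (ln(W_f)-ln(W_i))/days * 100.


ln(W_f) = ln(6.79) = 1.9154509
ln(W_i) = ln(1.979) = 0.68259167
ln(W_f) - ln(W_i) = 1.9154509 - 0.68259167 = 1.2328592
SGR = 1.2328592 / 115 * 100 = 1.07205 %/day

1.07205 %/day


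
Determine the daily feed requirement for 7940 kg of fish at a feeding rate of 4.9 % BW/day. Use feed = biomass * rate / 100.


Feeding rate fraction = 4.9% / 100 = 0.049
Daily feed = 7940 kg * 0.049 = 389.06 kg/day

389.06 kg/day


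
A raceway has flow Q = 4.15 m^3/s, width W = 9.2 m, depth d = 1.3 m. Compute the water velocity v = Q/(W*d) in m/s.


Cross-sectional area = W * d = 9.2 * 1.3 = 11.96 m^2
Velocity = Q / A = 4.15 / 11.96 = 0.34699 m/s

0.34699 m/s


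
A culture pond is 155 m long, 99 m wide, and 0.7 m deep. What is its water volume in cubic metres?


Base area = L * W = 155 * 99 = 15345 m^2
Volume = area * depth = 15345 * 0.7 = 10741.5 m^3

10741.5 m^3


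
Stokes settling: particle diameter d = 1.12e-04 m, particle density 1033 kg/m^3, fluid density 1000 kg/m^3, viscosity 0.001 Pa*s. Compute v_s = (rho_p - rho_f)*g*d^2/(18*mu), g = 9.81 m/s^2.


Density difference: rho_p - rho_f = 1033 - 1000 = 33 kg/m^3
d^2 = (1.12e-04)^2 = 1.2544e-08 m^2
Numerator = (rho_p - rho_f) * g * d^2 = 33 * 9.81 * 1.2544e-08 = 4.0608691e-06
Denominator = 18 * mu = 18 * 0.001 = 0.018
v_s = 4.0608691e-06 / 0.018 = 2.25604e-04 m/s
Check: Re = rho_f * v_s * d / mu = 1000 * 2.25604e-04 * 1.12e-04 / 0.001 = 0.0253 < 1, so Stokes' law applies.

2.25604e-04 m/s


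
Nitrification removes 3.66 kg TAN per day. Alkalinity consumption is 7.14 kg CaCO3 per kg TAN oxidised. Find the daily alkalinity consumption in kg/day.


Alkalinity factor: 7.14 kg CaCO3 consumed per kg TAN nitrified
alk = 3.66 kg TAN * 7.14 = 26.1324 kg CaCO3/day

26.1324 kg CaCO3/day


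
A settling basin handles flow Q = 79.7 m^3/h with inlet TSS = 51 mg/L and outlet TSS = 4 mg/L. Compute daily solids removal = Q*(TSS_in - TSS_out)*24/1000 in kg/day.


Concentration drop: TSS_in - TSS_out = 51 - 4 = 47 mg/L
Hourly solids removed = Q * dTSS = 79.7 m^3/h * 47 mg/L = 3745.9 g/h  (m^3/h * mg/L = g/h)
Daily solids removed = 3745.9 * 24 = 89901.6 g/day
Convert g to kg: 89901.6 / 1000 = 89.9016 kg/day

89.9016 kg/day


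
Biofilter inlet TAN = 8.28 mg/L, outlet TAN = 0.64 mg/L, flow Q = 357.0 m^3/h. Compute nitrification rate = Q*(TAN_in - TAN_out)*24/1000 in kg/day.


Concentration drop: TAN_in - TAN_out = 8.28 - 0.64 = 7.64 mg/L
Hourly TAN removed = Q * dTAN = 357.0 m^3/h * 7.64 mg/L = 2727.48 g/h  (m^3/h * mg/L = g/h)
Daily TAN removed = 2727.48 * 24 = 65459.52 g/day
Convert to kg/day: 65459.52 / 1000 = 65.45952 kg/day

65.45952 kg/day


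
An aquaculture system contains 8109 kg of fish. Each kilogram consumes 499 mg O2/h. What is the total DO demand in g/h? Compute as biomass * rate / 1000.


Total O2 consumption (mg/h) = 8109 kg * 499 mg/(kg*h) = 4046391 mg/h
Convert to g/h: 4046391 / 1000 = 4046.391 g/h

4046.391 g/h


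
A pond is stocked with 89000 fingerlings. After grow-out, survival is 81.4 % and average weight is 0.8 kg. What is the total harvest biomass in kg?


Survivors = 89000 * 81.4/100 = 72446 fish
Harvest biomass = survivors * W_f = 72446 * 0.8 = 57956.8 kg

57956.8 kg


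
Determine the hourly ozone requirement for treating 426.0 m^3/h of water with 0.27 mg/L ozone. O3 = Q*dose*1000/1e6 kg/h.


O3 demand (mg/h) = Q * dose * 1000 = 426.0 * 0.27 * 1000 = 115020 mg/h
Convert mg to kg: 115020 / 1e6 = 0.11502 kg/h

0.11502 kg/h
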